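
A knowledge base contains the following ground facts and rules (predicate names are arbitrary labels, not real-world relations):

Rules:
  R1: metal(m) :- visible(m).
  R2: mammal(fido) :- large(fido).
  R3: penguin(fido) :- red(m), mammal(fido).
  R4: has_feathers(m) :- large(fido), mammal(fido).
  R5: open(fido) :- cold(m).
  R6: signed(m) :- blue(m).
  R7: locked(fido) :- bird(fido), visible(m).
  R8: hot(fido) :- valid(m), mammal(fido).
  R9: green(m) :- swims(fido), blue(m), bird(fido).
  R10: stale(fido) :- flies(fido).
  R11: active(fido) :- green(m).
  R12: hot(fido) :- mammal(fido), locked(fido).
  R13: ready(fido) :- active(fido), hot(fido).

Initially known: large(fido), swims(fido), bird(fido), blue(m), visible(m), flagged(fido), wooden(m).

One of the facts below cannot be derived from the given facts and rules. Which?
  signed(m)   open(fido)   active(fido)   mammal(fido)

Round 1: R1 [metal(m) :- visible(m).]; R2 [mammal(fido) :- large(fido).]; R6 [signed(m) :- blue(m).]; R7 [locked(fido) :- bird(fido), visible(m).]; R9 [green(m) :- swims(fido), blue(m), bird(fido).]. New: metal(m), mammal(fido), signed(m), locked(fido), green(m).
Round 2: R4 [has_feathers(m) :- large(fido), mammal(fido).]; R11 [active(fido) :- green(m).]; R12 [hot(fido) :- mammal(fido), locked(fido).]. New: has_feathers(m), active(fido), hot(fido).
Round 3: R13 [ready(fido) :- active(fido), hot(fido).]. New: ready(fido).
Derived: signed(m) (round 1), mammal(fido) (round 1), active(fido) (round 2). open(fido) never appears in any round.

open(fido)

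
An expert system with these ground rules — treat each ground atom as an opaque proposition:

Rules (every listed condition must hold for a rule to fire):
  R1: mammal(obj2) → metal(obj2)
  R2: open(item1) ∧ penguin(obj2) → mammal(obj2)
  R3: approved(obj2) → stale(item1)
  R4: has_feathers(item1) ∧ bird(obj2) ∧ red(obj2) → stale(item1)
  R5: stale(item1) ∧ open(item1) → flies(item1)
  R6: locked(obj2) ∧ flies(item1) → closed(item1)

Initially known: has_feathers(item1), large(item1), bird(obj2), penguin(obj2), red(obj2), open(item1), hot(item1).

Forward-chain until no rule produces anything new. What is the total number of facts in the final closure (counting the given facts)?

11

Round 1 — R2, R4, derive mammal(obj2), stale(item1).
Round 2 — R1, R5, derive metal(obj2), flies(item1).
Closure: {bird(obj2), flies(item1), has_feathers(item1), hot(item1), large(item1), mammal(obj2), metal(obj2), open(item1), penguin(obj2), red(obj2), stale(item1)} — 11 facts.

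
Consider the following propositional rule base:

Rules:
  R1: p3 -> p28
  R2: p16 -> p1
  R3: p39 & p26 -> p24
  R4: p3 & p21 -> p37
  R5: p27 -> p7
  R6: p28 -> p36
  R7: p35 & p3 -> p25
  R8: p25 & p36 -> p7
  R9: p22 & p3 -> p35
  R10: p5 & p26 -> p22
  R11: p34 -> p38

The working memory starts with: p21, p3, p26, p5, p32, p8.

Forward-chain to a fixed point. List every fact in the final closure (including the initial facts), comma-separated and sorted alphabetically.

Round 1 fires R1, R4, R10, giving p28, p37, p22.
Round 2 fires R6, R9, giving p36, p35.
Round 3 fires R7, giving p25.
Round 4 fires R8, giving p7.

p21, p22, p25, p26, p28, p3, p32, p35, p36, p37, p5, p7, p8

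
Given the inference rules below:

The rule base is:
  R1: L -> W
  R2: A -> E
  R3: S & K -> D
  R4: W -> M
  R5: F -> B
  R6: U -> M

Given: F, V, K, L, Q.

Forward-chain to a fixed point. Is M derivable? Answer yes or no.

Round 1 — R1, R5, derive W, B.
Round 2 — R4, derive M.
M appears in round 2, so it is derivable.

yes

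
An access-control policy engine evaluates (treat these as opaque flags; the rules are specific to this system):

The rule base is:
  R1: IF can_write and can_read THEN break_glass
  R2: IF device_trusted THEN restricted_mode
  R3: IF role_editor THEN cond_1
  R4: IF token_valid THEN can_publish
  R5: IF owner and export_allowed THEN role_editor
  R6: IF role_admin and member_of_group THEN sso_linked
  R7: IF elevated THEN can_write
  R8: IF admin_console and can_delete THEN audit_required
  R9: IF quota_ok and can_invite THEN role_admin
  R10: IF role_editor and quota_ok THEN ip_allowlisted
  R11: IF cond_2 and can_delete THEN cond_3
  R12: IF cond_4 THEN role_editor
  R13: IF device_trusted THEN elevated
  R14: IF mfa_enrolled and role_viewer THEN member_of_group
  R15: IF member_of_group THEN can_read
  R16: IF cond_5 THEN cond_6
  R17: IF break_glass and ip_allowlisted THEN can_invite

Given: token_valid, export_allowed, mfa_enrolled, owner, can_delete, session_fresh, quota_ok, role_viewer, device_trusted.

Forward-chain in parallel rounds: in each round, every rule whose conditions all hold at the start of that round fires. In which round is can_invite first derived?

Round 1 fires R2, R4, R5, R13, R14, giving restricted_mode, can_publish, role_editor, elevated, member_of_group.
Round 2 fires R3, R7, R10, R15, giving cond_1, can_write, ip_allowlisted, can_read.
Round 3 fires R1, giving break_glass.
Round 4 fires R17, giving can_invite.
can_invite first appears in round 4.

4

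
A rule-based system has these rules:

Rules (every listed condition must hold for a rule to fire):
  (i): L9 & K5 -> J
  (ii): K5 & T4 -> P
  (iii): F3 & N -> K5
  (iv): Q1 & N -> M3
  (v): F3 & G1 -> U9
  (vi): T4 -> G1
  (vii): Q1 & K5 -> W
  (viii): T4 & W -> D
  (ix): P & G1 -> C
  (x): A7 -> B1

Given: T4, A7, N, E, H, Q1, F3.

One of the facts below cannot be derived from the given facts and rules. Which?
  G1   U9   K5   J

Round 1 — (iii), (iv), (vi), (x), derive K5, M3, G1, B1.
Round 2 — (ii), (v), (vii), derive P, U9, W.
Round 3 — (viii), (ix), derive D, C.
Derived: G1 (round 1), U9 (round 2), K5 (round 1). J never appears in any round.

J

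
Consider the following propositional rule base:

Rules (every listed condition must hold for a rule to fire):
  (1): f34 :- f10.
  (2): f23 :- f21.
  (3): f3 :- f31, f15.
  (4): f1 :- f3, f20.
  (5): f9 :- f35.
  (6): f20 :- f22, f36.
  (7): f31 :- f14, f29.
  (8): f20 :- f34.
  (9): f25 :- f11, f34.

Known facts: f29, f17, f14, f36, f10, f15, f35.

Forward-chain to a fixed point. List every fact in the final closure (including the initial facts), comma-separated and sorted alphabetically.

[1] (1) [f34 :- f10.]; (5) [f9 :- f35.]; (7) [f31 :- f14, f29.]. ⇒ new: f34, f9, f31.
[2] (3) [f3 :- f31, f15.]; (8) [f20 :- f34.]. ⇒ new: f3, f20.
[3] (4) [f1 :- f3, f20.]. ⇒ new: f1.

f1, f10, f14, f15, f17, f20, f29, f3, f31, f34, f35, f36, f9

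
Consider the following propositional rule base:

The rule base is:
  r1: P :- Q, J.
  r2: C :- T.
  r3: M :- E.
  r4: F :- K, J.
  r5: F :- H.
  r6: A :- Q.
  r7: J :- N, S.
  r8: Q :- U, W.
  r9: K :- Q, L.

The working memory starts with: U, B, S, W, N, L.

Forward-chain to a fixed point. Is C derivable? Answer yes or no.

Round 1 — r7, r8, derive J, Q.
Round 2 — r1, r6, r9, derive P, A, K.
Round 3 — r4, derive F.
Fixed point reached. C is concluded only by r2; r2 needs T (never derived).

no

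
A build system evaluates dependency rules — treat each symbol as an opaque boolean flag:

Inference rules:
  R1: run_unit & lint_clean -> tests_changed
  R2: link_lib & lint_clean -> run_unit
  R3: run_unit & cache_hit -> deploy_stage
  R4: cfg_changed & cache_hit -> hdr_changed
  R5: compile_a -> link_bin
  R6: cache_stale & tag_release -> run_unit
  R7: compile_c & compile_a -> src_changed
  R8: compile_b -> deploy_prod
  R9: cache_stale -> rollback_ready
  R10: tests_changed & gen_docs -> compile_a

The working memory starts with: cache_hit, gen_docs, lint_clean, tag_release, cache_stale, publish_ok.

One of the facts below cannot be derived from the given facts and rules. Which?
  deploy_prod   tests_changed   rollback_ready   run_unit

Round 1 — R6, R9, derive run_unit, rollback_ready.
Round 2 — R1, R3, derive tests_changed, deploy_stage.
Round 3 — R10, derive compile_a.
Round 4 — R5, derive link_bin.
Derived: tests_changed (round 2), run_unit (round 1), rollback_ready (round 1). deploy_prod never appears in any round.

deploy_prod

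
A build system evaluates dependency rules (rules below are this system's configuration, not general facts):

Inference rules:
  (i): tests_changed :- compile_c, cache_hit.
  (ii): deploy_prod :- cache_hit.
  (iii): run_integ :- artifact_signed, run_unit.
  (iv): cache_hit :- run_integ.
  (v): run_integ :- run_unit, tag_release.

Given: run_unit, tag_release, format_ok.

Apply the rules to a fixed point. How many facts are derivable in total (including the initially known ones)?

[1] (v) [run_integ :- run_unit, tag_release.]. ⇒ new: run_integ.
[2] (iv) [cache_hit :- run_integ.]. ⇒ new: cache_hit.
[3] (ii) [deploy_prod :- cache_hit.]. ⇒ new: deploy_prod.
Closure: {cache_hit, deploy_prod, format_ok, run_integ, run_unit, tag_release} — 6 facts.

6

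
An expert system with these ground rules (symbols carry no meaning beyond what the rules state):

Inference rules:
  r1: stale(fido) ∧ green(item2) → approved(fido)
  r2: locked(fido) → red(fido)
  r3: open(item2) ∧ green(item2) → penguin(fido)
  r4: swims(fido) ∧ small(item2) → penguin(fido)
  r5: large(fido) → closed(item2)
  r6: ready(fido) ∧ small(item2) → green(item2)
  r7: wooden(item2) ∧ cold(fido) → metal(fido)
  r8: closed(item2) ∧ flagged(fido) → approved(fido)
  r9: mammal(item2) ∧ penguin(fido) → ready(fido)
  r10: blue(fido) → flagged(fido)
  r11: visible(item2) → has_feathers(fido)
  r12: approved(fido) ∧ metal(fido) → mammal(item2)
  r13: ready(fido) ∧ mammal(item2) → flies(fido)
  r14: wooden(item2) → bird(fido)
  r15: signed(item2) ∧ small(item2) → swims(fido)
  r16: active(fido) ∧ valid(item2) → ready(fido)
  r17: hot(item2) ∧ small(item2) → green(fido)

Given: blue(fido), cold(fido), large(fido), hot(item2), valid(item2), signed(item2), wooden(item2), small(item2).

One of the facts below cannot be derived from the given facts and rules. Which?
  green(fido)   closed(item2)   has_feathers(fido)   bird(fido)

has_feathers(fido)

Round 1: r5 [large(fido) → closed(item2)]; r7 [wooden(item2) ∧ cold(fido) → metal(fido)]; r10 [blue(fido) → flagged(fido)]; r14 [wooden(item2) → bird(fido)]; r15 [signed(item2) ∧ small(item2) → swims(fido)]; r17 [hot(item2) ∧ small(item2) → green(fido)]. New: closed(item2), metal(fido), flagged(fido), bird(fido), swims(fido), green(fido).
Round 2: r4 [swims(fido) ∧ small(item2) → penguin(fido)]; r8 [closed(item2) ∧ flagged(fido) → approved(fido)]. New: penguin(fido), approved(fido).
Round 3: r12 [approved(fido) ∧ metal(fido) → mammal(item2)]. New: mammal(item2).
Round 4: r9 [mammal(item2) ∧ penguin(fido) → ready(fido)]. New: ready(fido).
Round 5: r6 [ready(fido) ∧ small(item2) → green(item2)]; r13 [ready(fido) ∧ mammal(item2) → flies(fido)]. New: green(item2), flies(fido).
Derived: closed(item2) (round 1), green(fido) (round 1), bird(fido) (round 1). has_feathers(fido) never appears in any round.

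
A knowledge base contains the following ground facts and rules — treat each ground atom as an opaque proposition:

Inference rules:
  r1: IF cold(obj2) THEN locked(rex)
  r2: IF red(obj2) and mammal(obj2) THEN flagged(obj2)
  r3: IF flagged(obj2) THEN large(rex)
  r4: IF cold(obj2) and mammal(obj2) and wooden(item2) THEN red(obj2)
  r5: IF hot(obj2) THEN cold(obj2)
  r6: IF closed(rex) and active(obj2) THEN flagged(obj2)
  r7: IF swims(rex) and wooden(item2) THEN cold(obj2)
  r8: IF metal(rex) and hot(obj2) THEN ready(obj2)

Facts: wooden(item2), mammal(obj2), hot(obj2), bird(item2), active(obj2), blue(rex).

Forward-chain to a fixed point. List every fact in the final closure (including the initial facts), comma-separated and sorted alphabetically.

[1] r5 [IF hot(obj2) THEN cold(obj2)]. ⇒ new: cold(obj2).
[2] r1 [IF cold(obj2) THEN locked(rex)]; r4 [IF cold(obj2) and mammal(obj2) and wooden(item2) THEN red(obj2)]. ⇒ new: locked(rex), red(obj2).
[3] r2 [IF red(obj2) and mammal(obj2) THEN flagged(obj2)]. ⇒ new: flagged(obj2).
[4] r3 [IF flagged(obj2) THEN large(rex)]. ⇒ new: large(rex).

active(obj2), bird(item2), blue(rex), cold(obj2), flagged(obj2), hot(obj2), large(rex), locked(rex), mammal(obj2), red(obj2), wooden(item2)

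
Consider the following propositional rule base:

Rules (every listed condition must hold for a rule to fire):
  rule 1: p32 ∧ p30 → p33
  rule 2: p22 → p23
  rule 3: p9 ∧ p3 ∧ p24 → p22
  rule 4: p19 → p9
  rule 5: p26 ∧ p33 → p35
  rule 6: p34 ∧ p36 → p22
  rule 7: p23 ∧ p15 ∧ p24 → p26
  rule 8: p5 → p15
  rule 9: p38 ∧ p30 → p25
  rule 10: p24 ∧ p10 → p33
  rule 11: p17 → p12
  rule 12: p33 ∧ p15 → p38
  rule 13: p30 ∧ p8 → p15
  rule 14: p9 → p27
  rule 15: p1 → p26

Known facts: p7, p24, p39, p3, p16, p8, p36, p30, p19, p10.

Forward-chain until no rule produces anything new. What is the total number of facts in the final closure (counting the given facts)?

[1] rule 4 [p19 → p9]; rule 10 [p24 ∧ p10 → p33]; rule 13 [p30 ∧ p8 → p15]. ⇒ new: p9, p33, p15.
[2] rule 3 [p9 ∧ p3 ∧ p24 → p22]; rule 12 [p33 ∧ p15 → p38]; rule 14 [p9 → p27]. ⇒ new: p22, p38, p27.
[3] rule 2 [p22 → p23]; rule 9 [p38 ∧ p30 → p25]. ⇒ new: p23, p25.
[4] rule 7 [p23 ∧ p15 ∧ p24 → p26]. ⇒ new: p26.
[5] rule 5 [p26 ∧ p33 → p35]. ⇒ new: p35.
Closure: {p10, p15, p16, p19, p22, p23, p24, p25, p26, p27, p3, p30, p33, p35, p36, p38, p39, p7, p8, p9} — 20 facts.

20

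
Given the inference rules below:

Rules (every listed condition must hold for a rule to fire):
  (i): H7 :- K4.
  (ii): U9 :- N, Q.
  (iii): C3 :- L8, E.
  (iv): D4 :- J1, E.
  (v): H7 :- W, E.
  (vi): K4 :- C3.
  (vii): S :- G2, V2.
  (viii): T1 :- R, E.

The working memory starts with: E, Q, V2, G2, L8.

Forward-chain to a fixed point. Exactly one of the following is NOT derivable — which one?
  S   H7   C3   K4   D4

D4

Round 1 fires (iii), (vii), giving C3, S.
Round 2 fires (vi), giving K4.
Round 3 fires (i), giving H7.
Derived: C3 (round 1), S (round 1), H7 (round 3), K4 (round 2). D4 never appears in any round.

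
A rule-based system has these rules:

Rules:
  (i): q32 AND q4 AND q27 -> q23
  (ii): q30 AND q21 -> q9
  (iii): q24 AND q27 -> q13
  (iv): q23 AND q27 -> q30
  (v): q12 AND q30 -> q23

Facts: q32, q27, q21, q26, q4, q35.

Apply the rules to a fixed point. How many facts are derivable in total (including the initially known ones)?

Round 1 — (i), derive q23.
Round 2 — (iv), derive q30.
Round 3 — (ii), derive q9.
Closure: {q21, q23, q26, q27, q30, q32, q35, q4, q9} — 9 facts.

9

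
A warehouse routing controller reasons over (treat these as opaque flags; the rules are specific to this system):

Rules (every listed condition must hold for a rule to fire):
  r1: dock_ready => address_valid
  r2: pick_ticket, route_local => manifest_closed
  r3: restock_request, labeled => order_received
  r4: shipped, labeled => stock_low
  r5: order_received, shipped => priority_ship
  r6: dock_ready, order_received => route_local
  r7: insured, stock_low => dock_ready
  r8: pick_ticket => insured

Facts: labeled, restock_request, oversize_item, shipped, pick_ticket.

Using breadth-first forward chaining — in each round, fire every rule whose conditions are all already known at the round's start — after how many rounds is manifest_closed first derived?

Round 1: r3 [restock_request, labeled => order_received]; r4 [shipped, labeled => stock_low]; r8 [pick_ticket => insured]. New: order_received, stock_low, insured.
Round 2: r5 [order_received, shipped => priority_ship]; r7 [insured, stock_low => dock_ready]. New: priority_ship, dock_ready.
Round 3: r1 [dock_ready => address_valid]; r6 [dock_ready, order_received => route_local]. New: address_valid, route_local.
Round 4: r2 [pick_ticket, route_local => manifest_closed]. New: manifest_closed.
manifest_closed first appears in round 4.

4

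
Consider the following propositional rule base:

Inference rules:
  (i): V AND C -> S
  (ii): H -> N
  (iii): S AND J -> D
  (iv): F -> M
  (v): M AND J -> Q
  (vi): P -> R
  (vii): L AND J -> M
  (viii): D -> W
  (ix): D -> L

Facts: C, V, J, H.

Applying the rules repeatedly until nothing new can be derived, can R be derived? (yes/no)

Round 1 fires (i), (ii), giving S, N.
Round 2 fires (iii), giving D.
Round 3 fires (viii), (ix), giving W, L.
Round 4 fires (vii), giving M.
Round 5 fires (v), giving Q.
Fixed point reached. R is concluded only by (vi); (vi) needs P (never derived).

no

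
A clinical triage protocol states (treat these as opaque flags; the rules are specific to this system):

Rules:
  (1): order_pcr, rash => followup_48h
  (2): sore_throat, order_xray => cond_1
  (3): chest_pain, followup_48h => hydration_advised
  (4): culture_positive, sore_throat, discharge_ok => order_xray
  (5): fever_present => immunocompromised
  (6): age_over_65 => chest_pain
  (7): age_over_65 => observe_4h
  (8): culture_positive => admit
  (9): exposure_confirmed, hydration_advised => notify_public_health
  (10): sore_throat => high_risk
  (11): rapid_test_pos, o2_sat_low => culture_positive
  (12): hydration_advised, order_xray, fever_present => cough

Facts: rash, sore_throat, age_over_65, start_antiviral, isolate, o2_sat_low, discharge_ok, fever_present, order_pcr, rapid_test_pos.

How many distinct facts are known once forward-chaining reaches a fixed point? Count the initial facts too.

21

[1] (1) [order_pcr, rash => followup_48h]; (5) [fever_present => immunocompromised]; (6) [age_over_65 => chest_pain]; (7) [age_over_65 => observe_4h]; (10) [sore_throat => high_risk]; (11) [rapid_test_pos, o2_sat_low => culture_positive]. ⇒ new: followup_48h, immunocompromised, chest_pain, observe_4h, high_risk, culture_positive.
[2] (3) [chest_pain, followup_48h => hydration_advised]; (4) [culture_positive, sore_throat, discharge_ok => order_xray]; (8) [culture_positive => admit]. ⇒ new: hydration_advised, order_xray, admit.
[3] (2) [sore_throat, order_xray => cond_1]; (12) [hydration_advised, order_xray, fever_present => cough]. ⇒ new: cond_1, cough.
Closure: {admit, age_over_65, chest_pain, cond_1, cough, culture_positive, discharge_ok, fever_present, followup_48h, high_risk, hydration_advised, immunocompromised, isolate, o2_sat_low, observe_4h, order_pcr, order_xray, rapid_test_pos, rash, sore_throat, start_antiviral} — 21 facts.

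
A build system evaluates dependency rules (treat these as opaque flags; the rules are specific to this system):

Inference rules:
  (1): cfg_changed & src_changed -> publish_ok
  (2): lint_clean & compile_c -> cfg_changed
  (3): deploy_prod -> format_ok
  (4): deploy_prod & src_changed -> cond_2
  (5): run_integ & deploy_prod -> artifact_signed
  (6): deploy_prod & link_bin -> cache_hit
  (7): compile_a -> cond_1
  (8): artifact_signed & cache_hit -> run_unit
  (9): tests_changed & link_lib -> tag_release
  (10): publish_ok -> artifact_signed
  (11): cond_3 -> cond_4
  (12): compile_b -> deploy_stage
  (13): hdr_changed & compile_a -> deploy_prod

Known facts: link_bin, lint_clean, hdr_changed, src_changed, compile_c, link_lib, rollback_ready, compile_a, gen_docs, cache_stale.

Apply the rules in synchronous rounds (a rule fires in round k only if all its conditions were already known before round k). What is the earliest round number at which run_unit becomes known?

Round 1 — (2), (7), (13), derive cfg_changed, cond_1, deploy_prod.
Round 2 — (1), (3), (4), (6), derive publish_ok, format_ok, cond_2, cache_hit.
Round 3 — (10), derive artifact_signed.
Round 4 — (8), derive run_unit.
run_unit first appears in round 4.

4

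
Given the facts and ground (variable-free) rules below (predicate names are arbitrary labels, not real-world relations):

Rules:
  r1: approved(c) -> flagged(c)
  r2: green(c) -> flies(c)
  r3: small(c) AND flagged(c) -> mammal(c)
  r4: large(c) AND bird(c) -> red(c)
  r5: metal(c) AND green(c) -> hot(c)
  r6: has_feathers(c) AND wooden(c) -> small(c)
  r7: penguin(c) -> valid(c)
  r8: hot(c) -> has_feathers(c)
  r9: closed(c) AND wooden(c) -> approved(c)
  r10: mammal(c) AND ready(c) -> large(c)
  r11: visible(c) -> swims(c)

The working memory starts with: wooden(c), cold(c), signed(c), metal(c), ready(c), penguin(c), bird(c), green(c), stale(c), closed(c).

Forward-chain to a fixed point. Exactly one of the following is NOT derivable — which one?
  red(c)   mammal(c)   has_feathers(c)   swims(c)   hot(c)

Round 1 — r2, r5, r7, r9, derive flies(c), hot(c), valid(c), approved(c).
Round 2 — r1, r8, derive flagged(c), has_feathers(c).
Round 3 — r6, derive small(c).
Round 4 — r3, derive mammal(c).
Round 5 — r10, derive large(c).
Round 6 — r4, derive red(c).
Derived: red(c) (round 6), mammal(c) (round 4), has_feathers(c) (round 2), hot(c) (round 1). swims(c) never appears in any round.

swims(c)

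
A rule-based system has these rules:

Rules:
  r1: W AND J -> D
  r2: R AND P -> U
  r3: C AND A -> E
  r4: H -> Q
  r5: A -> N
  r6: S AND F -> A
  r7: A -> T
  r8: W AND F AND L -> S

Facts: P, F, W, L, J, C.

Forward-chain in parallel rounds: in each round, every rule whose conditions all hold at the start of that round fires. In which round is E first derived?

Round 1 fires r1, r8, giving D, S.
Round 2 fires r6, giving A.
Round 3 fires r3, r5, r7, giving E, N, T.
E first appears in round 3.

3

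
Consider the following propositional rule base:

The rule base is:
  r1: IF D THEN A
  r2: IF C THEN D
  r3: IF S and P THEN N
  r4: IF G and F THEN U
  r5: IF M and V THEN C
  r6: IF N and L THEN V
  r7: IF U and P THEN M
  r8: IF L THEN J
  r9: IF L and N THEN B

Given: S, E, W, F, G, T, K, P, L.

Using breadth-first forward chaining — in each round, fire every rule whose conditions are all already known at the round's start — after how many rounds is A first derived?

[1] r3 [IF S and P THEN N]; r4 [IF G and F THEN U]; r8 [IF L THEN J]. ⇒ new: N, U, J.
[2] r6 [IF N and L THEN V]; r7 [IF U and P THEN M]; r9 [IF L and N THEN B]. ⇒ new: V, M, B.
[3] r5 [IF M and V THEN C]. ⇒ new: C.
[4] r2 [IF C THEN D]. ⇒ new: D.
[5] r1 [IF D THEN A]. ⇒ new: A.
A first appears in round 5.

5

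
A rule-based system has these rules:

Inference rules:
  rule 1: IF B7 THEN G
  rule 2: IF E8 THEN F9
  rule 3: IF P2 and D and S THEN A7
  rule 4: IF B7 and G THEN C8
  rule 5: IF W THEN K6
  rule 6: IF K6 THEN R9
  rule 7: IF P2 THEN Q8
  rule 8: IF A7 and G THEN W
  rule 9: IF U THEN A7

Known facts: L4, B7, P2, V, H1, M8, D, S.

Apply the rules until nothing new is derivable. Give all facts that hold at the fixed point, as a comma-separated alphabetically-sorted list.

A7, B7, C8, D, G, H1, K6, L4, M8, P2, Q8, R9, S, V, W

Round 1: rule 1 [IF B7 THEN G]; rule 3 [IF P2 and D and S THEN A7]; rule 7 [IF P2 THEN Q8]. Adds G, A7, Q8.
Round 2: rule 4 [IF B7 and G THEN C8]; rule 8 [IF A7 and G THEN W]. Adds C8, W.
Round 3: rule 5 [IF W THEN K6]. Adds K6.
Round 4: rule 6 [IF K6 THEN R9]. Adds R9.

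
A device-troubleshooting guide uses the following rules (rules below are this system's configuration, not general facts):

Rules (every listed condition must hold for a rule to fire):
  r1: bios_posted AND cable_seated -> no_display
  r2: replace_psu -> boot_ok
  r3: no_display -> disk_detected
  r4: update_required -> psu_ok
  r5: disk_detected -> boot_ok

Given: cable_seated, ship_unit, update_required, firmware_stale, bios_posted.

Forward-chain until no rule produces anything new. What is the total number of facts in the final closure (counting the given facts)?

Round 1 fires r1, r4, giving no_display, psu_ok.
Round 2 fires r3, giving disk_detected.
Round 3 fires r5, giving boot_ok.
Closure: {bios_posted, boot_ok, cable_seated, disk_detected, firmware_stale, no_display, psu_ok, ship_unit, update_required} — 9 facts.

9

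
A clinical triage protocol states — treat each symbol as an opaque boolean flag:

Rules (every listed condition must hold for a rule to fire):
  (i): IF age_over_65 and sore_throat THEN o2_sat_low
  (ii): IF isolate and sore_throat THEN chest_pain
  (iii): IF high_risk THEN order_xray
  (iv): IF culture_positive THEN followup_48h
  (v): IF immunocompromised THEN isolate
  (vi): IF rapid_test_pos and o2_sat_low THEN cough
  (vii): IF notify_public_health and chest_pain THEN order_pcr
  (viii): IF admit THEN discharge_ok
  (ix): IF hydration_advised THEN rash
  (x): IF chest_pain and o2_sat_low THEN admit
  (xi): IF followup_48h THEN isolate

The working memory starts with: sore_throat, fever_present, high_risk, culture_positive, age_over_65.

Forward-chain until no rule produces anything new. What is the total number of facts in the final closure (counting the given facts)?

12

Round 1 — (i), (iii), (iv), derive o2_sat_low, order_xray, followup_48h.
Round 2 — (xi), derive isolate.
Round 3 — (ii), derive chest_pain.
Round 4 — (x), derive admit.
Round 5 — (viii), derive discharge_ok.
Closure: {admit, age_over_65, chest_pain, culture_positive, discharge_ok, fever_present, followup_48h, high_risk, isolate, o2_sat_low, order_xray, sore_throat} — 12 facts.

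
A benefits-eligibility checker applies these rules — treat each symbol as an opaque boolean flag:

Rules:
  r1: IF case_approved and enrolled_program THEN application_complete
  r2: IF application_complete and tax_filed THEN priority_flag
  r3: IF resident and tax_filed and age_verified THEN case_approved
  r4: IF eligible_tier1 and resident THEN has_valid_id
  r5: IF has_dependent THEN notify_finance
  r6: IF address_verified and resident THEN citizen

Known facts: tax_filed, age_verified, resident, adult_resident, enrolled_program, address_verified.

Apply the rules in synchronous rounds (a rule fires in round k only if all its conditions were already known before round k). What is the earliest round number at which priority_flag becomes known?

3

Round 1 fires r3, r6, giving case_approved, citizen.
Round 2 fires r1, giving application_complete.
Round 3 fires r2, giving priority_flag.
priority_flag first appears in round 3.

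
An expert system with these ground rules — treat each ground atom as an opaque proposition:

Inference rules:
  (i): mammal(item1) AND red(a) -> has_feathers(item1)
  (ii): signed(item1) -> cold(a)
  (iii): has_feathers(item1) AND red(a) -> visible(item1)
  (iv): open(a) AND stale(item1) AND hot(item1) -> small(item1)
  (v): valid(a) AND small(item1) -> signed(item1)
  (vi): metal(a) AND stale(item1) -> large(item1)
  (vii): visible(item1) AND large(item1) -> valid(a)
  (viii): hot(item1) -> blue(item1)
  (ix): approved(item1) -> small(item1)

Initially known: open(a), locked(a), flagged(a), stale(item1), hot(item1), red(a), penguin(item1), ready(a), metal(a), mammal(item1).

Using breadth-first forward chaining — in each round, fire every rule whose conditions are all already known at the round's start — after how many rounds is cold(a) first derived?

5

Round 1 fires (i), (iv), (vi), (viii), giving has_feathers(item1), small(item1), large(item1), blue(item1).
Round 2 fires (iii), giving visible(item1).
Round 3 fires (vii), giving valid(a).
Round 4 fires (v), giving signed(item1).
Round 5 fires (ii), giving cold(a).
cold(a) first appears in round 5.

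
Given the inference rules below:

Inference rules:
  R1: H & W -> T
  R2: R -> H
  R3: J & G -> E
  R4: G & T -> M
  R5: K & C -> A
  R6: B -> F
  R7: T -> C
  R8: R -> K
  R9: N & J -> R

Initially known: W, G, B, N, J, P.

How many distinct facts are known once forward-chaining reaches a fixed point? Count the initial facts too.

[1] R3 [J & G -> E]; R6 [B -> F]; R9 [N & J -> R]. ⇒ new: E, F, R.
[2] R2 [R -> H]; R8 [R -> K]. ⇒ new: H, K.
[3] R1 [H & W -> T]. ⇒ new: T.
[4] R4 [G & T -> M]; R7 [T -> C]. ⇒ new: M, C.
[5] R5 [K & C -> A]. ⇒ new: A.
Closure: {A, B, C, E, F, G, H, J, K, M, N, P, R, T, W} — 15 facts.

15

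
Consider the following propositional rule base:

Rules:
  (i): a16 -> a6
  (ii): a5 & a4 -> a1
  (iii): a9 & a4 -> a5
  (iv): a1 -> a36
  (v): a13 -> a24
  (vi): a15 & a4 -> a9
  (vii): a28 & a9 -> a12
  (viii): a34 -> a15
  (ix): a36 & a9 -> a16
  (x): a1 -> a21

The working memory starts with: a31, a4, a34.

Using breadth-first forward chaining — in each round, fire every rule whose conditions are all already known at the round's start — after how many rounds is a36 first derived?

Round 1: (viii) [a34 -> a15]. Adds a15.
Round 2: (vi) [a15 & a4 -> a9]. Adds a9.
Round 3: (iii) [a9 & a4 -> a5]. Adds a5.
Round 4: (ii) [a5 & a4 -> a1]. Adds a1.
Round 5: (iv) [a1 -> a36]; (x) [a1 -> a21]. Adds a36, a21.
a36 first appears in round 5.

5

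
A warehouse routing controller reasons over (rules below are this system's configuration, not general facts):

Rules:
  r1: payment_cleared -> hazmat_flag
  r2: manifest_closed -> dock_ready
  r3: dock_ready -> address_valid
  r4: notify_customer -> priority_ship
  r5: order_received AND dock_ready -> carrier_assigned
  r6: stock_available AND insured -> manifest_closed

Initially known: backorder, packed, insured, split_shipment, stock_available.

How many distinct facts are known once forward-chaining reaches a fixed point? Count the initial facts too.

[1] r6 [stock_available AND insured -> manifest_closed]. ⇒ new: manifest_closed.
[2] r2 [manifest_closed -> dock_ready]. ⇒ new: dock_ready.
[3] r3 [dock_ready -> address_valid]. ⇒ new: address_valid.
Closure: {address_valid, backorder, dock_ready, insured, manifest_closed, packed, split_shipment, stock_available} — 8 facts.

8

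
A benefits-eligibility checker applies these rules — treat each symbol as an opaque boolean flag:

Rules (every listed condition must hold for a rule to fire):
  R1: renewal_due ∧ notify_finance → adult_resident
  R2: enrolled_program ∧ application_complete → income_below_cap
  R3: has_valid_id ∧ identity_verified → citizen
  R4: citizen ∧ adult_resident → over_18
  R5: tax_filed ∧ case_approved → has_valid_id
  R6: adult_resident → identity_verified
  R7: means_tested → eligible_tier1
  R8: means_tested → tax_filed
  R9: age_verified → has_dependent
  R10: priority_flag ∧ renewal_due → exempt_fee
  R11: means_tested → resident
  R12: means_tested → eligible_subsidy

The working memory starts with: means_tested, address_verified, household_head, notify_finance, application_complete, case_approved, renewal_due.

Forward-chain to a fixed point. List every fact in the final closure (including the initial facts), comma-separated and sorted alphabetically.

Round 1: R1 [renewal_due ∧ notify_finance → adult_resident]; R7 [means_tested → eligible_tier1]; R8 [means_tested → tax_filed]; R11 [means_tested → resident]; R12 [means_tested → eligible_subsidy]. New: adult_resident, eligible_tier1, tax_filed, resident, eligible_subsidy.
Round 2: R5 [tax_filed ∧ case_approved → has_valid_id]; R6 [adult_resident → identity_verified]. New: has_valid_id, identity_verified.
Round 3: R3 [has_valid_id ∧ identity_verified → citizen]. New: citizen.
Round 4: R4 [citizen ∧ adult_resident → over_18]. New: over_18.

address_verified, adult_resident, application_complete, case_approved, citizen, eligible_subsidy, eligible_tier1, has_valid_id, household_head, identity_verified, means_tested, notify_finance, over_18, renewal_due, resident, tax_filed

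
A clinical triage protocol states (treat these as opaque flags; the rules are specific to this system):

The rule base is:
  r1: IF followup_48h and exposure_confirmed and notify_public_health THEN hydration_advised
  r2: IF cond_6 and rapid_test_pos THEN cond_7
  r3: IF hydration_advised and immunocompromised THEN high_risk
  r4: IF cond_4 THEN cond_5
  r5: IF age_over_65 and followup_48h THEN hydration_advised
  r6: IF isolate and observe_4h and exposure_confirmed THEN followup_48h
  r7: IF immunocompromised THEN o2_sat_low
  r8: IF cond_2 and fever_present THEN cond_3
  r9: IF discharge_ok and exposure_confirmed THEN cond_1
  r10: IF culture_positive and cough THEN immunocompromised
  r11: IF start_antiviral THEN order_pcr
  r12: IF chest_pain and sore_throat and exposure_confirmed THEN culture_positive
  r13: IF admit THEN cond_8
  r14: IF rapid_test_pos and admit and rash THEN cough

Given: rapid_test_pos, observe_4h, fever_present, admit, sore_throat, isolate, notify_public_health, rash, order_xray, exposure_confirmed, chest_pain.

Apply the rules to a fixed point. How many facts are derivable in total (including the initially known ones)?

19

Round 1 — r6, r12, r13, r14, derive followup_48h, culture_positive, cond_8, cough.
Round 2 — r1, r10, derive hydration_advised, immunocompromised.
Round 3 — r3, r7, derive high_risk, o2_sat_low.
Closure: {admit, chest_pain, cond_8, cough, culture_positive, exposure_confirmed, fever_present, followup_48h, high_risk, hydration_advised, immunocompromised, isolate, notify_public_health, o2_sat_low, observe_4h, order_xray, rapid_test_pos, rash, sore_throat} — 19 facts.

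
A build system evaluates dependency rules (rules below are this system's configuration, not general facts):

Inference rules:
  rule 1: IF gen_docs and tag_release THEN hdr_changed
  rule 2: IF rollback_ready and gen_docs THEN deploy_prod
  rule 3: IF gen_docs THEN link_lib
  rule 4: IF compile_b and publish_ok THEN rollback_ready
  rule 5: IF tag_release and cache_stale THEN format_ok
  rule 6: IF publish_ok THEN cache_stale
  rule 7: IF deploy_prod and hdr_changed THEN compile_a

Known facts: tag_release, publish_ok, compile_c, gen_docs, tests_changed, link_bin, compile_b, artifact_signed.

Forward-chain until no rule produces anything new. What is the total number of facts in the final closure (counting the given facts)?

Round 1: rule 1 [IF gen_docs and tag_release THEN hdr_changed]; rule 3 [IF gen_docs THEN link_lib]; rule 4 [IF compile_b and publish_ok THEN rollback_ready]; rule 6 [IF publish_ok THEN cache_stale]. New: hdr_changed, link_lib, rollback_ready, cache_stale.
Round 2: rule 2 [IF rollback_ready and gen_docs THEN deploy_prod]; rule 5 [IF tag_release and cache_stale THEN format_ok]. New: deploy_prod, format_ok.
Round 3: rule 7 [IF deploy_prod and hdr_changed THEN compile_a]. New: compile_a.
Closure: {artifact_signed, cache_stale, compile_a, compile_b, compile_c, deploy_prod, format_ok, gen_docs, hdr_changed, link_bin, link_lib, publish_ok, rollback_ready, tag_release, tests_changed} — 15 facts.

15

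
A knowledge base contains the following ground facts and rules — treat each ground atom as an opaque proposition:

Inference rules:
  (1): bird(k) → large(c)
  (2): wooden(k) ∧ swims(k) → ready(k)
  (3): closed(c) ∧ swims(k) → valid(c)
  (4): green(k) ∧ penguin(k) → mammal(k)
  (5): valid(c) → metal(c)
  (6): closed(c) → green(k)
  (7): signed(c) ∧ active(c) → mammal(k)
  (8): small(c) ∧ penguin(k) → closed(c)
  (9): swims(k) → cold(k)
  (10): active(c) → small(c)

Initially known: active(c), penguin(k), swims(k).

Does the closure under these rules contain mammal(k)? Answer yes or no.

yes

Round 1: (9) [swims(k) → cold(k)]; (10) [active(c) → small(c)]. New: cold(k), small(c).
Round 2: (8) [small(c) ∧ penguin(k) → closed(c)]. New: closed(c).
Round 3: (3) [closed(c) ∧ swims(k) → valid(c)]; (6) [closed(c) → green(k)]. New: valid(c), green(k).
Round 4: (4) [green(k) ∧ penguin(k) → mammal(k)]; (5) [valid(c) → metal(c)]. New: mammal(k), metal(c).
mammal(k) appears in round 4, so it is derivable.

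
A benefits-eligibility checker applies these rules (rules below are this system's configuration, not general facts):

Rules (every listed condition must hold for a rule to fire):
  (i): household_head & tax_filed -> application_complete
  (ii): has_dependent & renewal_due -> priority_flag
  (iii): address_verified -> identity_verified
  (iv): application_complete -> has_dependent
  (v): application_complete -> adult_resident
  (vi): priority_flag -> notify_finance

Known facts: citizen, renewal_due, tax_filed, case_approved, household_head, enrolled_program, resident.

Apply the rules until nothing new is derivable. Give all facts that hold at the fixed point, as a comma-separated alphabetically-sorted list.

adult_resident, application_complete, case_approved, citizen, enrolled_program, has_dependent, household_head, notify_finance, priority_flag, renewal_due, resident, tax_filed

Round 1: (i) [household_head & tax_filed -> application_complete]. New: application_complete.
Round 2: (iv) [application_complete -> has_dependent]; (v) [application_complete -> adult_resident]. New: has_dependent, adult_resident.
Round 3: (ii) [has_dependent & renewal_due -> priority_flag]. New: priority_flag.
Round 4: (vi) [priority_flag -> notify_finance]. New: notify_finance.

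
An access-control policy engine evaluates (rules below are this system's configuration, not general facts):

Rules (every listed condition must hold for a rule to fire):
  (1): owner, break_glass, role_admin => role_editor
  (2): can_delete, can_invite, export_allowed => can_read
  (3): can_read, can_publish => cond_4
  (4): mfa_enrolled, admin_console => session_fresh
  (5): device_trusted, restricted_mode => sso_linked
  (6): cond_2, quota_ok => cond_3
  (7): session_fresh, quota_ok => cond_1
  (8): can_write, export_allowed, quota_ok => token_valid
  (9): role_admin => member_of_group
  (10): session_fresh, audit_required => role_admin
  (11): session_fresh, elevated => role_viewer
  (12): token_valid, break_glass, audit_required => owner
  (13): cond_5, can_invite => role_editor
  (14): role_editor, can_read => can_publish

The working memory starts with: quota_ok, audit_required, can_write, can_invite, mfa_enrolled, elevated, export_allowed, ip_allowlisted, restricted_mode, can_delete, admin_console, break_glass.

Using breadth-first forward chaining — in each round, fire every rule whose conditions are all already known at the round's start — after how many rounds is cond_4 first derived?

5

[1] (2) [can_delete, can_invite, export_allowed => can_read]; (4) [mfa_enrolled, admin_console => session_fresh]; (8) [can_write, export_allowed, quota_ok => token_valid]. ⇒ new: can_read, session_fresh, token_valid.
[2] (7) [session_fresh, quota_ok => cond_1]; (10) [session_fresh, audit_required => role_admin]; (11) [session_fresh, elevated => role_viewer]; (12) [token_valid, break_glass, audit_required => owner]. ⇒ new: cond_1, role_admin, role_viewer, owner.
[3] (1) [owner, break_glass, role_admin => role_editor]; (9) [role_admin => member_of_group]. ⇒ new: role_editor, member_of_group.
[4] (14) [role_editor, can_read => can_publish]. ⇒ new: can_publish.
[5] (3) [can_read, can_publish => cond_4]. ⇒ new: cond_4.
cond_4 first appears in round 5.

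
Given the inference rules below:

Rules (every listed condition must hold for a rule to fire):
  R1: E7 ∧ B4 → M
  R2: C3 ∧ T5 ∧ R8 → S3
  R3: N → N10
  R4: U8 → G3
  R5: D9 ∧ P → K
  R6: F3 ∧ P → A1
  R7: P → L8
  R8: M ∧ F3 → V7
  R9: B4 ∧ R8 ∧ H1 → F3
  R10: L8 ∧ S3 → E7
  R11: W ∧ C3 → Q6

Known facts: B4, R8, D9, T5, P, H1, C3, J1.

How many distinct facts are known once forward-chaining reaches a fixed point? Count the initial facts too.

16

[1] R2 [C3 ∧ T5 ∧ R8 → S3]; R5 [D9 ∧ P → K]; R7 [P → L8]; R9 [B4 ∧ R8 ∧ H1 → F3]. ⇒ new: S3, K, L8, F3.
[2] R6 [F3 ∧ P → A1]; R10 [L8 ∧ S3 → E7]. ⇒ new: A1, E7.
[3] R1 [E7 ∧ B4 → M]. ⇒ new: M.
[4] R8 [M ∧ F3 → V7]. ⇒ new: V7.
Closure: {A1, B4, C3, D9, E7, F3, H1, J1, K, L8, M, P, R8, S3, T5, V7} — 16 facts.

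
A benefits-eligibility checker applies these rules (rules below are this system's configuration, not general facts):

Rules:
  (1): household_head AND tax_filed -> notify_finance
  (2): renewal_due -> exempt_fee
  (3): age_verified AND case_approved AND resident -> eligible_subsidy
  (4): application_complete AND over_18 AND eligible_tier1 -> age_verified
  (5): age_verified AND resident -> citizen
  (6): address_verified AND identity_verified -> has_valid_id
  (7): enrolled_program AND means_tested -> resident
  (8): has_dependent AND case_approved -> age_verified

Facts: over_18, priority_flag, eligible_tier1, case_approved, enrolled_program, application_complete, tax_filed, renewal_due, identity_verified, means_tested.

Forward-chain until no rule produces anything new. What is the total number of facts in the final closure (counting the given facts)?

15

[1] (2) [renewal_due -> exempt_fee]; (4) [application_complete AND over_18 AND eligible_tier1 -> age_verified]; (7) [enrolled_program AND means_tested -> resident]. ⇒ new: exempt_fee, age_verified, resident.
[2] (3) [age_verified AND case_approved AND resident -> eligible_subsidy]; (5) [age_verified AND resident -> citizen]. ⇒ new: eligible_subsidy, citizen.
Closure: {age_verified, application_complete, case_approved, citizen, eligible_subsidy, eligible_tier1, enrolled_program, exempt_fee, identity_verified, means_tested, over_18, priority_flag, renewal_due, resident, tax_filed} — 15 facts.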